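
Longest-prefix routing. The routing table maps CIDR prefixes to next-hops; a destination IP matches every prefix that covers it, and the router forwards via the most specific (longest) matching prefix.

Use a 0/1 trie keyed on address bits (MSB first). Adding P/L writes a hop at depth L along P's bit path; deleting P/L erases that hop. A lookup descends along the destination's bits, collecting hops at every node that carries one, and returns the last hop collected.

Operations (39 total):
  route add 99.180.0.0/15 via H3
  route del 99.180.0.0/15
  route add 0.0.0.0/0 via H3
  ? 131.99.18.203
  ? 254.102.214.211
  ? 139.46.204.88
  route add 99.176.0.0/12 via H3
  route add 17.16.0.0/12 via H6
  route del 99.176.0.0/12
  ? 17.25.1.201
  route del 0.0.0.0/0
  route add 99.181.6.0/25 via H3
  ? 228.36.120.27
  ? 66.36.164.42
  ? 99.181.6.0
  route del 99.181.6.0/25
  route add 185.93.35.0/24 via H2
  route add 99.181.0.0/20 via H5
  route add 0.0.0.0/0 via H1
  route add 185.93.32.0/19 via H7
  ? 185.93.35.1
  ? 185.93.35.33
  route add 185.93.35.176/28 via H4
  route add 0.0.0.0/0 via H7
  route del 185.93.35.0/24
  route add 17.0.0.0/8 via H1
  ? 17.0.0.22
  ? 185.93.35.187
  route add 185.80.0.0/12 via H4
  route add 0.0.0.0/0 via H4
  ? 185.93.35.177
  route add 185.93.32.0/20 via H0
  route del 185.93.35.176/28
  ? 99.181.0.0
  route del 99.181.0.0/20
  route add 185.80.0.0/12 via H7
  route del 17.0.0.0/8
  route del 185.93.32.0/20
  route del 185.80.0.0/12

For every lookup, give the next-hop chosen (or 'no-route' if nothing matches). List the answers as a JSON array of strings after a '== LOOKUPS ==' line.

Trace:
  + 99.180.0.0/15 (H3) depth=15
  del 99.180.0.0/15 (clear depth 15)
  + 0.0.0.0/0 (H3) depth=0
  Q 131.99.18.203: descend ε ; hops seen [H3] ; pick H3
  Q 254.102.214.211: descend ε ; hops seen [H3] ; pick H3
  Q 139.46.204.88: descend ε ; hops seen [H3] ; pick H3
  + 99.176.0.0/12 (H3) depth=12
  + 17.16.0.0/12 (H6) depth=12
  del 99.176.0.0/12 (clear depth 12)
  Q 17.25.1.201: descend 000100010001 ; hops seen [H3,H6] ; pick H6
  del 0.0.0.0/0 (clear depth 0)
  + 99.181.6.0/25 (H3) depth=25
  Q 228.36.120.27: descend ε ; hops seen [∅] ; pick no-route
  Q 66.36.164.42: descend 01 ; hops seen [∅] ; pick no-route
  Q 99.181.6.0: descend 0110001110110101000001100 ; hops seen [H3] ; pick H3
  del 99.181.6.0/25 (clear depth 25)
  + 185.93.35.0/24 (H2) depth=24
  + 99.181.0.0/20 (H5) depth=20
  + 0.0.0.0/0 (H1) depth=0
  + 185.93.32.0/19 (H7) depth=19
  Q 185.93.35.1: descend 101110010101110100100011 ; hops seen [H1,H7,H2] ; pick H2
  Q 185.93.35.33: descend 101110010101110100100011 ; hops seen [H1,H7,H2] ; pick H2
  + 185.93.35.176/28 (H4) depth=28
  + 0.0.0.0/0 (H7) depth=0
  del 185.93.35.0/24 (clear depth 24)
  + 17.0.0.0/8 (H1) depth=8
  Q 17.0.0.22: descend 00010001000 ; hops seen [H7,H1] ; pick H1
  Q 185.93.35.187: descend 1011100101011101001000111011 ; hops seen [H7,H7,H4] ; pick H4
  + 185.80.0.0/12 (H4) depth=12
  + 0.0.0.0/0 (H4) depth=0
  Q 185.93.35.177: descend 1011100101011101001000111011 ; hops seen [H4,H4,H7,H4] ; pick H4
  + 185.93.32.0/20 (H0) depth=20
  del 185.93.35.176/28 (clear depth 28)
  Q 99.181.0.0: descend 011000111011010100000 ; hops seen [H4,H5] ; pick H5
  del 99.181.0.0/20 (clear depth 20)
  + 185.80.0.0/12 (H7) depth=12
  del 17.0.0.0/8 (clear depth 8)
  del 185.93.32.0/20 (clear depth 20)
  del 185.80.0.0/12 (clear depth 12)

== LOOKUPS ==
["H3","H3","H3","H6","no-route","no-route","H3","H2","H2","H1","H4","H4","H5"]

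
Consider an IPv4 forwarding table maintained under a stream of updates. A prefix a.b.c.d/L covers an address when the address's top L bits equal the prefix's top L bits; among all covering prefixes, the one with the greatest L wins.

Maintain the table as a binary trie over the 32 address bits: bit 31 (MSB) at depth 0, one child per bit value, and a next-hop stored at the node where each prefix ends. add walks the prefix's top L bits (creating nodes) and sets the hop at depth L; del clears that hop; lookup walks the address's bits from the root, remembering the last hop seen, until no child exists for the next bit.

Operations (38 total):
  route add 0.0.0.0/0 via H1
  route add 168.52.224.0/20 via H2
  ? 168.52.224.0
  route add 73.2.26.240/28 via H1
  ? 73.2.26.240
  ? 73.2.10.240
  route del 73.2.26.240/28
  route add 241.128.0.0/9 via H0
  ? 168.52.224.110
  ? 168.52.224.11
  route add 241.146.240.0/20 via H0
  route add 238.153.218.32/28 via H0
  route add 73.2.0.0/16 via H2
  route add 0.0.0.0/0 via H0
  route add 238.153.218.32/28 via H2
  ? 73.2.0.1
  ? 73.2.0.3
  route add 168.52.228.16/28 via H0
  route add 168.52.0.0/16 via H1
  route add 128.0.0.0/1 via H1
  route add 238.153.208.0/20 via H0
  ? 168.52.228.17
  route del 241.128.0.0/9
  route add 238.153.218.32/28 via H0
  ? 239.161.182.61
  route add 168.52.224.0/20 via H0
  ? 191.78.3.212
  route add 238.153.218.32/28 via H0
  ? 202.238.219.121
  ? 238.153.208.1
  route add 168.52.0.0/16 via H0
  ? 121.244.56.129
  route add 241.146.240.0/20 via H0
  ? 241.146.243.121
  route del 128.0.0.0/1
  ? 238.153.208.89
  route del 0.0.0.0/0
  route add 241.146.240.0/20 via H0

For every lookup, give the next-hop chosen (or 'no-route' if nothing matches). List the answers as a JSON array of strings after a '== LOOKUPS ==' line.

Trace:
  add 0.0.0.0/0 -> H1 at depth 0
  add 168.52.224.0/20 -> H2 at depth 20
  Q 168.52.224.0: descend 10101000001101001110 ; hops seen [H1,H2] ; pick H2
  add 73.2.26.240/28 -> H1 at depth 28
  Q 73.2.26.240: descend 0100100100000010000110101111 ; hops seen [H1,H1] ; pick H1
  Q 73.2.10.240: descend 0100100100000010000 ; hops seen [H1] ; pick H1
  del 73.2.26.240/28 (clear depth 28)
  add 241.128.0.0/9 -> H0 at depth 9
  Q 168.52.224.110: descend 10101000001101001110 ; hops seen [H1,H2] ; pick H2
  Q 168.52.224.11: descend 10101000001101001110 ; hops seen [H1,H2] ; pick H2
  add 241.146.240.0/20 -> H0 at depth 20
  add 238.153.218.32/28 -> H0 at depth 28
  add 73.2.0.0/16 -> H2 at depth 16
  add 0.0.0.0/0 -> H0 at depth 0
  add 238.153.218.32/28 -> H2 at depth 28
  Q 73.2.0.1: descend 0100100100000010000 ; hops seen [H0,H2] ; pick H2
  Q 73.2.0.3: descend 0100100100000010000 ; hops seen [H0,H2] ; pick H2
  add 168.52.228.16/28 -> H0 at depth 28
  add 168.52.0.0/16 -> H1 at depth 16
  add 128.0.0.0/1 -> H1 at depth 1
  add 238.153.208.0/20 -> H0 at depth 20
  Q 168.52.228.17: descend 1010100000110100111001000001 ; hops seen [H0,H1,H1,H2,H0] ; pick H0
  del 241.128.0.0/9 (clear depth 9)
  add 238.153.218.32/28 -> H0 at depth 28
  Q 239.161.182.61: descend 1110111 ; hops seen [H0,H1] ; pick H1
  add 168.52.224.0/20 -> H0 at depth 20
  Q 191.78.3.212: descend 101 ; hops seen [H0,H1] ; pick H1
  add 238.153.218.32/28 -> H0 at depth 28
  Q 202.238.219.121: descend 11 ; hops seen [H0,H1] ; pick H1
  Q 238.153.208.1: descend 11101110100110011101 ; hops seen [H0,H1,H0] ; pick H0
  add 168.52.0.0/16 -> H0 at depth 16
  Q 121.244.56.129: descend 01 ; hops seen [H0] ; pick H0
  add 241.146.240.0/20 -> H0 at depth 20
  Q 241.146.243.121: descend 11110001100100101111 ; hops seen [H0,H1,H0] ; pick H0
  del 128.0.0.0/1 (clear depth 1)
  Q 238.153.208.89: descend 11101110100110011101 ; hops seen [H0,H0] ; pick H0
  del 0.0.0.0/0 (clear depth 0)
  add 241.146.240.0/20 -> H0 at depth 20

== LOOKUPS ==
["H2","H1","H1","H2","H2","H2","H2","H0","H1","H1","H1","H0","H0","H0","H0"]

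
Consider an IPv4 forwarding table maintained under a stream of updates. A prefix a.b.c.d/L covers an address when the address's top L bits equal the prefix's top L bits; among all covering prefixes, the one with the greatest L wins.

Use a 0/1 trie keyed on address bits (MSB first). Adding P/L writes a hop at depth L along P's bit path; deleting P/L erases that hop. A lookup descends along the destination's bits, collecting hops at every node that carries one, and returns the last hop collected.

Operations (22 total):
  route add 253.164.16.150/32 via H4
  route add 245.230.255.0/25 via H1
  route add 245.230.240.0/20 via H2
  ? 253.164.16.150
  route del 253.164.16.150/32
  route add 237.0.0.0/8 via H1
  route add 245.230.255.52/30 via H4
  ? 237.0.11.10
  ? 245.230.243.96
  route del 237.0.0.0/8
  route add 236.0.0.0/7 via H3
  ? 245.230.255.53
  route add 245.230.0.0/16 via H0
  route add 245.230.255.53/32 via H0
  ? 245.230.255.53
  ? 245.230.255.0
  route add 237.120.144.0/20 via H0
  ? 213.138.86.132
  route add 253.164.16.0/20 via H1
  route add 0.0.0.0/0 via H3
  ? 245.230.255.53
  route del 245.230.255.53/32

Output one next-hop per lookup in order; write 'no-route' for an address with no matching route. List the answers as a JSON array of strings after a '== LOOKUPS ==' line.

Apply in order:
  add 253.164.16.150/32 -> H4 at depth 32
  add 245.230.255.0/25 -> H1 at depth 25
  add 245.230.240.0/20 -> H2 at depth 20
  Q 253.164.16.150: descend 11111101101001000001000010010110 ; hops seen [H4] ; pick H4
  del 253.164.16.150/32 (clear depth 32)
  add 237.0.0.0/8 -> H1 at depth 8
  add 245.230.255.52/30 -> H4 at depth 30
  Q 237.0.11.10: descend 11101101 ; hops seen [H1] ; pick H1
  Q 245.230.243.96: descend 11110101111001101111 ; hops seen [H2] ; pick H2
  del 237.0.0.0/8 (clear depth 8)
  add 236.0.0.0/7 -> H3 at depth 7
  Q 245.230.255.53: descend 111101011110011011111111001101 ; hops seen [H2,H1,H4] ; pick H4
  add 245.230.0.0/16 -> H0 at depth 16
  add 245.230.255.53/32 -> H0 at depth 32
  Q 245.230.255.53: descend 11110101111001101111111100110101 ; hops seen [H0,H2,H1,H4,H0] ; pick H0
  Q 245.230.255.0: descend 11110101111001101111111100 ; hops seen [H0,H2,H1] ; pick H1
  add 237.120.144.0/20 -> H0 at depth 20
  Q 213.138.86.132: descend 11 ; hops seen [∅] ; pick no-route
  add 253.164.16.0/20 -> H1 at depth 20
  add 0.0.0.0/0 -> H3 at depth 0
  Q 245.230.255.53: descend 11110101111001101111111100110101 ; hops seen [H3,H0,H2,H1,H4,H0] ; pick H0
  del 245.230.255.53/32 (clear depth 32)

== LOOKUPS ==
["H4","H1","H2","H4","H0","H1","no-route","H0"]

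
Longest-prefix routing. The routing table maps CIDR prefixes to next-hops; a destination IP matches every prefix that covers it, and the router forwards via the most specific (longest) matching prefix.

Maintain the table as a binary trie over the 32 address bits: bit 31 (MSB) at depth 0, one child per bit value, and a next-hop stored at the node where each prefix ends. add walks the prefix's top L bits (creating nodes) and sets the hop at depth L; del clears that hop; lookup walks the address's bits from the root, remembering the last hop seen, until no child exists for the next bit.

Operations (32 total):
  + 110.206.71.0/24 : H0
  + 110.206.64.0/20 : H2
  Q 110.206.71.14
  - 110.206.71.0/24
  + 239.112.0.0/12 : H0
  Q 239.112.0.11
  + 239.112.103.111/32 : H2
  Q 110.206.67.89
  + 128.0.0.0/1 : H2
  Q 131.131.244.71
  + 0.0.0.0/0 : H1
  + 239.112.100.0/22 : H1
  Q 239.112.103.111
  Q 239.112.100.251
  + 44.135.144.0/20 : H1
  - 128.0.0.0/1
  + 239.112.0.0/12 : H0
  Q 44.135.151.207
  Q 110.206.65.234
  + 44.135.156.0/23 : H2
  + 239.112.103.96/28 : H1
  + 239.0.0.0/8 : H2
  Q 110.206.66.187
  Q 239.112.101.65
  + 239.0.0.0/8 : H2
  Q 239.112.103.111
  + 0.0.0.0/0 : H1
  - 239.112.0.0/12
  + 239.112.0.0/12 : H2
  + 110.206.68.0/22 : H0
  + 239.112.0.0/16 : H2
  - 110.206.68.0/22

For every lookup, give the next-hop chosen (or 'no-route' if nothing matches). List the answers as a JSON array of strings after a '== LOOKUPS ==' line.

Process each operation:
  + 110.206.71.0/24 (H0) depth=24
  + 110.206.64.0/20 (H2) depth=20
  ? 110.206.71.14  path d0:-→d1:-→d2:-→d3:-→d4:-→d5:-→d6:-→d7:-→d8:-→d9:-→d10:-→d11:-→d12:-→d13:-→d14:-→d15:-→d16:-→d17:-→d18:-→d19:-→d20:H2→d21:-→d22:-→d23:-→d24:H0  best=H0
  - 110.206.71.0/24 clear@24
  + 239.112.0.0/12 (H0) depth=12
  ? 239.112.0.11  path d0:-→d1:-→d2:-→d3:-→d4:-→d5:-→d6:-→d7:-→d8:-→d9:-→d10:-→d11:-→d12:H0  best=H0
  + 239.112.103.111/32 (H2) depth=32
  ? 110.206.67.89  path d0:-→d1:-→d2:-→d3:-→d4:-→d5:-→d6:-→d7:-→d8:-→d9:-→d10:-→d11:-→d12:-→d13:-→d14:-→d15:-→d16:-→d17:-→d18:-→d19:-→d20:H2→d21:-  best=H2
  + 128.0.0.0/1 (H2) depth=1
  ? 131.131.244.71  path d0:-→d1:H2  best=H2
  + 0.0.0.0/0 (H1) depth=0
  + 239.112.100.0/22 (H1) depth=22
  ? 239.112.103.111  path d0:H1→d1:H2→d2:-→d3:-→d4:-→d5:-→d6:-→d7:-→d8:-→d9:-→d10:-→d11:-→d12:H0→d13:-→d14:-→d15:-→d16:-→d17:-→d18:-→d19:-→d20:-→d21:-→d22:H1→d23:-→d24:-→d25:-→d26:-→d27:-→d28:-→d29:-→d30:-→d31:-→d32:H2  best=H2
  ? 239.112.100.251  path d0:H1→d1:H2→d2:-→d3:-→d4:-→d5:-→d6:-→d7:-→d8:-→d9:-→d10:-→d11:-→d12:H0→d13:-→d14:-→d15:-→d16:-→d17:-→d18:-→d19:-→d20:-→d21:-→d22:H1  best=H1
  + 44.135.144.0/20 (H1) depth=20
  - 128.0.0.0/1 clear@1
  + 239.112.0.0/12 (H0) depth=12
  ? 44.135.151.207  path d0:H1→d1:-→d2:-→d3:-→d4:-→d5:-→d6:-→d7:-→d8:-→d9:-→d10:-→d11:-→d12:-→d13:-→d14:-→d15:-→d16:-→d17:-→d18:-→d19:-→d20:H1  best=H1
  ? 110.206.65.234  path d0:H1→d1:-→d2:-→d3:-→d4:-→d5:-→d6:-→d7:-→d8:-→d9:-→d10:-→d11:-→d12:-→d13:-→d14:-→d15:-→d16:-→d17:-→d18:-→d19:-→d20:H2→d21:-  best=H2
  + 44.135.156.0/23 (H2) depth=23
  + 239.112.103.96/28 (H1) depth=28
  + 239.0.0.0/8 (H2) depth=8
  ? 110.206.66.187  path d0:H1→d1:-→d2:-→d3:-→d4:-→d5:-→d6:-→d7:-→d8:-→d9:-→d10:-→d11:-→d12:-→d13:-→d14:-→d15:-→d16:-→d17:-→d18:-→d19:-→d20:H2→d21:-  best=H2
  ? 239.112.101.65  path d0:H1→d1:-→d2:-→d3:-→d4:-→d5:-→d6:-→d7:-→d8:H2→d9:-→d10:-→d11:-→d12:H0→d13:-→d14:-→d15:-→d16:-→d17:-→d18:-→d19:-→d20:-→d21:-→d22:H1  best=H1
  + 239.0.0.0/8 (H2) depth=8
  ? 239.112.103.111  path d0:H1→d1:-→d2:-→d3:-→d4:-→d5:-→d6:-→d7:-→d8:H2→d9:-→d10:-→d11:-→d12:H0→d13:-→d14:-→d15:-→d16:-→d17:-→d18:-→d19:-→d20:-→d21:-→d22:H1→d23:-→d24:-→d25:-→d26:-→d27:-→d28:H1→d29:-→d30:-→d31:-→d32:H2  best=H2
  + 0.0.0.0/0 (H1) depth=0
  - 239.112.0.0/12 clear@12
  + 239.112.0.0/12 (H2) depth=12
  + 110.206.68.0/22 (H0) depth=22
  + 239.112.0.0/16 (H2) depth=16
  - 110.206.68.0/22 clear@22

== LOOKUPS ==
["H0","H0","H2","H2","H2","H1","H1","H2","H2","H1","H2"]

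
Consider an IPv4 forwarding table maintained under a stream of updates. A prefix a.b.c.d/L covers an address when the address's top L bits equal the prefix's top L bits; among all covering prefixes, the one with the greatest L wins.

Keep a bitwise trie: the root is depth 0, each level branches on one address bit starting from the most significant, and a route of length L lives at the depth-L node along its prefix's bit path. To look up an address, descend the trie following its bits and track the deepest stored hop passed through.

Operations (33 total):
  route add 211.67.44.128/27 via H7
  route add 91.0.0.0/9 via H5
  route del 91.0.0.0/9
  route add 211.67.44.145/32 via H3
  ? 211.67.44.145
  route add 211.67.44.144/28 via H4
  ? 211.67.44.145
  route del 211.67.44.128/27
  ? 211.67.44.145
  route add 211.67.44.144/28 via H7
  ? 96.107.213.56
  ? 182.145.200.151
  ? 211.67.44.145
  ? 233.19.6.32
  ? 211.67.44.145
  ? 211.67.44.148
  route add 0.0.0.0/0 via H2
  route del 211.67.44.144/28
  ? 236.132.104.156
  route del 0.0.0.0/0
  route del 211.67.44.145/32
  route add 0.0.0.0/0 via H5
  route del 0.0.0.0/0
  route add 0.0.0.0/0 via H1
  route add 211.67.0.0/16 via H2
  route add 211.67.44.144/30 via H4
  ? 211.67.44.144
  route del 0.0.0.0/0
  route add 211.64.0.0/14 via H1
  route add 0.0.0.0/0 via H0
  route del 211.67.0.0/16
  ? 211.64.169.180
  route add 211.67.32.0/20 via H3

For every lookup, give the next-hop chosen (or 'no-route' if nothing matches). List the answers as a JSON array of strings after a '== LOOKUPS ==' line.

Process each operation:
  add 211.67.44.128/27 -> H7 at depth 27
  add 91.0.0.0/9 -> H5 at depth 9
  - 91.0.0.0/9 clear@9
  add 211.67.44.145/32 -> H3 at depth 32
  lookup 211.67.44.145: bits 11010011010000110010110010010001 walk d0:-→d1:-→d2:-→d3:-→d4:-→d5:-→d6:-→d7:-→d8:-→d9:-→d10:-→d11:-→d12:-→d13:-→d14:-→d15:-→d16:-→d17:-→d18:-→d19:-→d20:-→d21:-→d22:-→d23:-→d24:-→d25:-→d26:-→d27:H7→d28:-→d29:-→d30:-→d31:-→d32:H3 -> H3
  add 211.67.44.144/28 -> H4 at depth 28
  lookup 211.67.44.145: bits 11010011010000110010110010010001 walk d0:-→d1:-→d2:-→d3:-→d4:-→d5:-→d6:-→d7:-→d8:-→d9:-→d10:-→d11:-→d12:-→d13:-→d14:-→d15:-→d16:-→d17:-→d18:-→d19:-→d20:-→d21:-→d22:-→d23:-→d24:-→d25:-→d26:-→d27:H7→d28:H4→d29:-→d30:-→d31:-→d32:H3 -> H3
  - 211.67.44.128/27 clear@27
  lookup 211.67.44.145: bits 11010011010000110010110010010001 walk d0:-→d1:-→d2:-→d3:-→d4:-→d5:-→d6:-→d7:-→d8:-→d9:-→d10:-→d11:-→d12:-→d13:-→d14:-→d15:-→d16:-→d17:-→d18:-→d19:-→d20:-→d21:-→d22:-→d23:-→d24:-→d25:-→d26:-→d27:-→d28:H4→d29:-→d30:-→d31:-→d32:H3 -> H3
  add 211.67.44.144/28 -> H7 at depth 28
  lookup 96.107.213.56: bits 01 walk d0:-→d1:-→d2:- -> no-route
  lookup 182.145.200.151: bits 1 walk d0:-→d1:- -> no-route
  lookup 211.67.44.145: bits 11010011010000110010110010010001 walk d0:-→d1:-→d2:-→d3:-→d4:-→d5:-→d6:-→d7:-→d8:-→d9:-→d10:-→d11:-→d12:-→d13:-→d14:-→d15:-→d16:-→d17:-→d18:-→d19:-→d20:-→d21:-→d22:-→d23:-→d24:-→d25:-→d26:-→d27:-→d28:H7→d29:-→d30:-→d31:-→d32:H3 -> H3
  lookup 233.19.6.32: bits 11 walk d0:-→d1:-→d2:- -> no-route
  lookup 211.67.44.145: bits 11010011010000110010110010010001 walk d0:-→d1:-→d2:-→d3:-→d4:-→d5:-→d6:-→d7:-→d8:-→d9:-→d10:-→d11:-→d12:-→d13:-→d14:-→d15:-→d16:-→d17:-→d18:-→d19:-→d20:-→d21:-→d22:-→d23:-→d24:-→d25:-→d26:-→d27:-→d28:H7→d29:-→d30:-→d31:-→d32:H3 -> H3
  lookup 211.67.44.148: bits 11010011010000110010110010010 walk d0:-→d1:-→d2:-→d3:-→d4:-→d5:-→d6:-→d7:-→d8:-→d9:-→d10:-→d11:-→d12:-→d13:-→d14:-→d15:-→d16:-→d17:-→d18:-→d19:-→d20:-→d21:-→d22:-→d23:-→d24:-→d25:-→d26:-→d27:-→d28:H7→d29:- -> H7
  add 0.0.0.0/0 -> H2 at depth 0
  - 211.67.44.144/28 clear@28
  lookup 236.132.104.156: bits 11 walk d0:H2→d1:-→d2:- -> H2
  - 0.0.0.0/0 clear@0
  - 211.67.44.145/32 clear@32
  add 0.0.0.0/0 -> H5 at depth 0
  - 0.0.0.0/0 clear@0
  add 0.0.0.0/0 -> H1 at depth 0
  add 211.67.0.0/16 -> H2 at depth 16
  add 211.67.44.144/30 -> H4 at depth 30
  lookup 211.67.44.144: bits 1101001101000011001011001001000 walk d0:H1→d1:-→d2:-→d3:-→d4:-→d5:-→d6:-→d7:-→d8:-→d9:-→d10:-→d11:-→d12:-→d13:-→d14:-→d15:-→d16:H2→d17:-→d18:-→d19:-→d20:-→d21:-→d22:-→d23:-→d24:-→d25:-→d26:-→d27:-→d28:-→d29:-→d30:H4→d31:- -> H4
  - 0.0.0.0/0 clear@0
  add 211.64.0.0/14 -> H1 at depth 14
  add 0.0.0.0/0 -> H0 at depth 0
  - 211.67.0.0/16 clear@16
  lookup 211.64.169.180: bits 11010011010000 walk d0:H0→d1:-→d2:-→d3:-→d4:-→d5:-→d6:-→d7:-→d8:-→d9:-→d10:-→d11:-→d12:-→d13:-→d14:H1 -> H1
  add 211.67.32.0/20 -> H3 at depth 20

== LOOKUPS ==
["H3","H3","H3","no-route","no-route","H3","no-route","H3","H7","H2","H4","H1"]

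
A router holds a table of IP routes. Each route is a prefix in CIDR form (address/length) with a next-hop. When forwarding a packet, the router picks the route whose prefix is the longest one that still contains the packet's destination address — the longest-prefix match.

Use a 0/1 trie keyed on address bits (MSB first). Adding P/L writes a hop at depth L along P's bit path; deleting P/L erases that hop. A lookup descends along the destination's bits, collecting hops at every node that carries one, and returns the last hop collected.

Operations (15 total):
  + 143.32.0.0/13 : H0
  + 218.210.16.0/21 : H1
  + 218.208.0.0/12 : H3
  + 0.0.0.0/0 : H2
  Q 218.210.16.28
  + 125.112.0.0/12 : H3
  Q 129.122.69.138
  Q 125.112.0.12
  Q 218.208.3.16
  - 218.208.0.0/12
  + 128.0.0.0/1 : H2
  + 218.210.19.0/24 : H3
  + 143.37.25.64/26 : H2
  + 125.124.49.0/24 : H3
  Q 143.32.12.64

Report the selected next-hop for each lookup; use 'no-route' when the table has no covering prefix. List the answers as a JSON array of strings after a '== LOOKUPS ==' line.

Trace:
  add 143.32.0.0/13 -> H0 at depth 13
  add 218.210.16.0/21 -> H1 at depth 21
  add 218.208.0.0/12 -> H3 at depth 12
  add 0.0.0.0/0 -> H2 at depth 0
  Q 218.210.16.28: descend 110110101101001000010 ; hops seen [H2,H3,H1] ; pick H1
  add 125.112.0.0/12 -> H3 at depth 12
  Q 129.122.69.138: descend 1000 ; hops seen [H2] ; pick H2
  Q 125.112.0.12: descend 011111010111 ; hops seen [H2,H3] ; pick H3
  Q 218.208.3.16: descend 11011010110100 ; hops seen [H2,H3] ; pick H3
  - 218.208.0.0/12 clear@12
  add 128.0.0.0/1 -> H2 at depth 1
  add 218.210.19.0/24 -> H3 at depth 24
  add 143.37.25.64/26 -> H2 at depth 26
  add 125.124.49.0/24 -> H3 at depth 24
  Q 143.32.12.64: descend 1000111100100 ; hops seen [H2,H2,H0] ; pick H0

== LOOKUPS ==
["H1","H2","H3","H3","H0"]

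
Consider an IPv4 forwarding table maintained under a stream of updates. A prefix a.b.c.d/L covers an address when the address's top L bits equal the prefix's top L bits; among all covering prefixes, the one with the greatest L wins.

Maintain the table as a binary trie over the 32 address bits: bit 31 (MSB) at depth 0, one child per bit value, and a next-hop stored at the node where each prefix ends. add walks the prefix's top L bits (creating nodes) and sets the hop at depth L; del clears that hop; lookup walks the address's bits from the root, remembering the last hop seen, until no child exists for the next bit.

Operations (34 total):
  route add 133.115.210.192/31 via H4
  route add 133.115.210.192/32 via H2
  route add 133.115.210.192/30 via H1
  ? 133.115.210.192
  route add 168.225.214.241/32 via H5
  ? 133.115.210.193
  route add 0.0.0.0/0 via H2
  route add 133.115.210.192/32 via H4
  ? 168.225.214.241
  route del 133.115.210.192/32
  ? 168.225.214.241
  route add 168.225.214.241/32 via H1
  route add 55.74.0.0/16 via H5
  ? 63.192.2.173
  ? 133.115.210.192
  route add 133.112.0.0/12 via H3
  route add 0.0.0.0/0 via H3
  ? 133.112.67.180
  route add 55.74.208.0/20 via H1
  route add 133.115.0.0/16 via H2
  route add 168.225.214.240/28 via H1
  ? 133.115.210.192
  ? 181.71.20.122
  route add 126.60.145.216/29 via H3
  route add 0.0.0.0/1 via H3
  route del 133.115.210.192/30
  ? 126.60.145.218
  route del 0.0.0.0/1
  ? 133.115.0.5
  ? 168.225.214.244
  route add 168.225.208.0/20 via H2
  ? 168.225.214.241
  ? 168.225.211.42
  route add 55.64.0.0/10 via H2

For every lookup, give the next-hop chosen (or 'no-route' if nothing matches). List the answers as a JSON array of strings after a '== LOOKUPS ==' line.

Trace:
  + 133.115.210.192/31 (H4) depth=31
  + 133.115.210.192/32 (H2) depth=32
  + 133.115.210.192/30 (H1) depth=30
  Q 133.115.210.192: descend 10000101011100111101001011000000 ; hops seen [H1,H4,H2] ; pick H2
  + 168.225.214.241/32 (H5) depth=32
  Q 133.115.210.193: descend 1000010101110011110100101100000 ; hops seen [H1,H4] ; pick H4
  + 0.0.0.0/0 (H2) depth=0
  + 133.115.210.192/32 (H4) depth=32
  Q 168.225.214.241: descend 10101000111000011101011011110001 ; hops seen [H2,H5] ; pick H5
  - 133.115.210.192/32 clear@32
  Q 168.225.214.241: descend 10101000111000011101011011110001 ; hops seen [H2,H5] ; pick H5
  + 168.225.214.241/32 (H1) depth=32
  + 55.74.0.0/16 (H5) depth=16
  Q 63.192.2.173: descend 0011 ; hops seen [H2] ; pick H2
  Q 133.115.210.192: descend 10000101011100111101001011000000 ; hops seen [H2,H1,H4] ; pick H4
  + 133.112.0.0/12 (H3) depth=12
  + 0.0.0.0/0 (H3) depth=0
  Q 133.112.67.180: descend 10000101011100 ; hops seen [H3,H3] ; pick H3
  + 55.74.208.0/20 (H1) depth=20
  + 133.115.0.0/16 (H2) depth=16
  + 168.225.214.240/28 (H1) depth=28
  Q 133.115.210.192: descend 10000101011100111101001011000000 ; hops seen [H3,H3,H2,H1,H4] ; pick H4
  Q 181.71.20.122: descend 101 ; hops seen [H3] ; pick H3
  + 126.60.145.216/29 (H3) depth=29
  + 0.0.0.0/1 (H3) depth=1
  - 133.115.210.192/30 clear@30
  Q 126.60.145.218: descend 01111110001111001001000111011 ; hops seen [H3,H3,H3] ; pick H3
  - 0.0.0.0/1 clear@1
  Q 133.115.0.5: descend 1000010101110011 ; hops seen [H3,H3,H2] ; pick H2
  Q 168.225.214.244: descend 10101000111000011101011011110 ; hops seen [H3,H1] ; pick H1
  + 168.225.208.0/20 (H2) depth=20
  Q 168.225.214.241: descend 10101000111000011101011011110001 ; hops seen [H3,H2,H1,H1] ; pick H1
  Q 168.225.211.42: descend 101010001110000111010 ; hops seen [H3,H2] ; pick H2
  + 55.64.0.0/10 (H2) depth=10

== LOOKUPS ==
["H2","H4","H5","H5","H2","H4","H3","H4","H3","H3","H2","H1","H1","H2"]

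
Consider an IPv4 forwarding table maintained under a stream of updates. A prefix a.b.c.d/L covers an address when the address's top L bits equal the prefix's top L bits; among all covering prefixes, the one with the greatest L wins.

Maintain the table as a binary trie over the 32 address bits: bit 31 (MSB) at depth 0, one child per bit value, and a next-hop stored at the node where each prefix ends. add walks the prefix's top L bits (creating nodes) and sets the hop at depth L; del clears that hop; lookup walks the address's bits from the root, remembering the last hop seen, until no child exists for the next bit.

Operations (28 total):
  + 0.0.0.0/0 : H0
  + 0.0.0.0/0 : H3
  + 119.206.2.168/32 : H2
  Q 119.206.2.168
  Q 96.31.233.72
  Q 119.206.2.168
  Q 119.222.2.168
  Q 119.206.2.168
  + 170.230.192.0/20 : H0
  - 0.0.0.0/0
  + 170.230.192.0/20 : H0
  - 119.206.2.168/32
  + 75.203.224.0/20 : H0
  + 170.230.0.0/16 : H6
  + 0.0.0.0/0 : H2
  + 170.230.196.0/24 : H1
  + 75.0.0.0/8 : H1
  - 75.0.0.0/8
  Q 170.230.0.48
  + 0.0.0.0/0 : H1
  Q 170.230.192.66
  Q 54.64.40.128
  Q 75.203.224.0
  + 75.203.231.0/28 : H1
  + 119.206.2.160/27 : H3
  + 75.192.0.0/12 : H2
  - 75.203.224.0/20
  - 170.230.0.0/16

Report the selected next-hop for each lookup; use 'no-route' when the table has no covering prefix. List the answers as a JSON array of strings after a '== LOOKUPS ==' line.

Apply in order:
  add 0.0.0.0/0 -> H0 at depth 0
  add 0.0.0.0/0 -> H3 at depth 0
  add 119.206.2.168/32 -> H2 at depth 32
  Q 119.206.2.168: descend 01110111110011100000001010101000 ; hops seen [H3,H2] ; pick H2
  Q 96.31.233.72: descend 011 ; hops seen [H3] ; pick H3
  Q 119.206.2.168: descend 01110111110011100000001010101000 ; hops seen [H3,H2] ; pick H2
  Q 119.222.2.168: descend 01110111110 ; hops seen [H3] ; pick H3
  Q 119.206.2.168: descend 01110111110011100000001010101000 ; hops seen [H3,H2] ; pick H2
  add 170.230.192.0/20 -> H0 at depth 20
  - 0.0.0.0/0 clear@0
  add 170.230.192.0/20 -> H0 at depth 20
  - 119.206.2.168/32 clear@32
  add 75.203.224.0/20 -> H0 at depth 20
  add 170.230.0.0/16 -> H6 at depth 16
  add 0.0.0.0/0 -> H2 at depth 0
  add 170.230.196.0/24 -> H1 at depth 24
  add 75.0.0.0/8 -> H1 at depth 8
  - 75.0.0.0/8 clear@8
  Q 170.230.0.48: descend 1010101011100110 ; hops seen [H2,H6] ; pick H6
  add 0.0.0.0/0 -> H1 at depth 0
  Q 170.230.192.66: descend 101010101110011011000 ; hops seen [H1,H6,H0] ; pick H0
  Q 54.64.40.128: descend 0 ; hops seen [H1] ; pick H1
  Q 75.203.224.0: descend 01001011110010111110 ; hops seen [H1,H0] ; pick H0
  add 75.203.231.0/28 -> H1 at depth 28
  add 119.206.2.160/27 -> H3 at depth 27
  add 75.192.0.0/12 -> H2 at depth 12
  - 75.203.224.0/20 clear@20
  - 170.230.0.0/16 clear@16

== LOOKUPS ==
["H2","H3","H2","H3","H2","H6","H0","H1","H0"]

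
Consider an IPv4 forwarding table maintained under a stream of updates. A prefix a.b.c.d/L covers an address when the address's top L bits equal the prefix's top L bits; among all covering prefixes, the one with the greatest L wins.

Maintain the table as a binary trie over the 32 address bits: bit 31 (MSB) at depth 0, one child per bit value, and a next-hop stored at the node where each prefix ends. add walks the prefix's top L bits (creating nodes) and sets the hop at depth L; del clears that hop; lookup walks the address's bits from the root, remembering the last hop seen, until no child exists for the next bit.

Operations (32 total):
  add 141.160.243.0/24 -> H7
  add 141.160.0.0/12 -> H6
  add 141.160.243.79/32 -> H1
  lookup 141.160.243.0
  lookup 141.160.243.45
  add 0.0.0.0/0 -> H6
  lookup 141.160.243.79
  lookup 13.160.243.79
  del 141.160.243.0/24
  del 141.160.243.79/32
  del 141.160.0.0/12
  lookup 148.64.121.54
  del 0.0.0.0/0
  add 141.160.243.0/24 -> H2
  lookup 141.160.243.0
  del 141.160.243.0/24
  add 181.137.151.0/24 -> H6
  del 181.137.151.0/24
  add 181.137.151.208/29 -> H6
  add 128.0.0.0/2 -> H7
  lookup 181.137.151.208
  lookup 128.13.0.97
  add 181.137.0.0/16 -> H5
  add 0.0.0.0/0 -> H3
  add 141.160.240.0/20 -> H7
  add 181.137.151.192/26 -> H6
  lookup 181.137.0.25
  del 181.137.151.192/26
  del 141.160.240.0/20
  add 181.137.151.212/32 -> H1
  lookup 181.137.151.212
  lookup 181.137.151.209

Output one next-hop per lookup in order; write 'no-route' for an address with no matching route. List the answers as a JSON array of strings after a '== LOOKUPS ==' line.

Apply in order:
  add 141.160.243.0/24 -> H7 at depth 24
  add 141.160.0.0/12 -> H6 at depth 12
  add 141.160.243.79/32 -> H1 at depth 32
  ? 141.160.243.0  path d0:-→d1:-→d2:-→d3:-→d4:-→d5:-→d6:-→d7:-→d8:-→d9:-→d10:-→d11:-→d12:H6→d13:-→d14:-→d15:-→d16:-→d17:-→d18:-→d19:-→d20:-→d21:-→d22:-→d23:-→d24:H7→d25:-  best=H7
  ? 141.160.243.45  path d0:-→d1:-→d2:-→d3:-→d4:-→d5:-→d6:-→d7:-→d8:-→d9:-→d10:-→d11:-→d12:H6→d13:-→d14:-→d15:-→d16:-→d17:-→d18:-→d19:-→d20:-→d21:-→d22:-→d23:-→d24:H7→d25:-  best=H7
  add 0.0.0.0/0 -> H6 at depth 0
  ? 141.160.243.79  path d0:H6→d1:-→d2:-→d3:-→d4:-→d5:-→d6:-→d7:-→d8:-→d9:-→d10:-→d11:-→d12:H6→d13:-→d14:-→d15:-→d16:-→d17:-→d18:-→d19:-→d20:-→d21:-→d22:-→d23:-→d24:H7→d25:-→d26:-→d27:-→d28:-→d29:-→d30:-→d31:-→d32:H1  best=H1
  ? 13.160.243.79  path d0:H6  best=H6
  del 141.160.243.0/24 (clear depth 24)
  del 141.160.243.79/32 (clear depth 32)
  del 141.160.0.0/12 (clear depth 12)
  ? 148.64.121.54  path d0:H6→d1:-→d2:-→d3:-  best=H6
  del 0.0.0.0/0 (clear depth 0)
  add 141.160.243.0/24 -> H2 at depth 24
  ? 141.160.243.0  path d0:-→d1:-→d2:-→d3:-→d4:-→d5:-→d6:-→d7:-→d8:-→d9:-→d10:-→d11:-→d12:-→d13:-→d14:-→d15:-→d16:-→d17:-→d18:-→d19:-→d20:-→d21:-→d22:-→d23:-→d24:H2→d25:-  best=H2
  del 141.160.243.0/24 (clear depth 24)
  add 181.137.151.0/24 -> H6 at depth 24
  del 181.137.151.0/24 (clear depth 24)
  add 181.137.151.208/29 -> H6 at depth 29
  add 128.0.0.0/2 -> H7 at depth 2
  ? 181.137.151.208  path d0:-→d1:-→d2:H7→d3:-→d4:-→d5:-→d6:-→d7:-→d8:-→d9:-→d10:-→d11:-→d12:-→d13:-→d14:-→d15:-→d16:-→d17:-→d18:-→d19:-→d20:-→d21:-→d22:-→d23:-→d24:-→d25:-→d26:-→d27:-→d28:-→d29:H6  best=H6
  ? 128.13.0.97  path d0:-→d1:-→d2:H7→d3:-→d4:-  best=H7
  add 181.137.0.0/16 -> H5 at depth 16
  add 0.0.0.0/0 -> H3 at depth 0
  add 141.160.240.0/20 -> H7 at depth 20
  add 181.137.151.192/26 -> H6 at depth 26
  ? 181.137.0.25  path d0:H3→d1:-→d2:H7→d3:-→d4:-→d5:-→d6:-→d7:-→d8:-→d9:-→d10:-→d11:-→d12:-→d13:-→d14:-→d15:-→d16:H5  best=H5
  del 181.137.151.192/26 (clear depth 26)
  del 141.160.240.0/20 (clear depth 20)
  add 181.137.151.212/32 -> H1 at depth 32
  ? 181.137.151.212  path d0:H3→d1:-→d2:H7→d3:-→d4:-→d5:-→d6:-→d7:-→d8:-→d9:-→d10:-→d11:-→d12:-→d13:-→d14:-→d15:-→d16:H5→d17:-→d18:-→d19:-→d20:-→d21:-→d22:-→d23:-→d24:-→d25:-→d26:-→d27:-→d28:-→d29:H6→d30:-→d31:-→d32:H1  best=H1
  ? 181.137.151.209  path d0:H3→d1:-→d2:H7→d3:-→d4:-→d5:-→d6:-→d7:-→d8:-→d9:-→d10:-→d11:-→d12:-→d13:-→d14:-→d15:-→d16:H5→d17:-→d18:-→d19:-→d20:-→d21:-→d22:-→d23:-→d24:-→d25:-→d26:-→d27:-→d28:-→d29:H6  best=H6

== LOOKUPS ==
["H7","H7","H1","H6","H6","H2","H6","H7","H5","H1","H6"]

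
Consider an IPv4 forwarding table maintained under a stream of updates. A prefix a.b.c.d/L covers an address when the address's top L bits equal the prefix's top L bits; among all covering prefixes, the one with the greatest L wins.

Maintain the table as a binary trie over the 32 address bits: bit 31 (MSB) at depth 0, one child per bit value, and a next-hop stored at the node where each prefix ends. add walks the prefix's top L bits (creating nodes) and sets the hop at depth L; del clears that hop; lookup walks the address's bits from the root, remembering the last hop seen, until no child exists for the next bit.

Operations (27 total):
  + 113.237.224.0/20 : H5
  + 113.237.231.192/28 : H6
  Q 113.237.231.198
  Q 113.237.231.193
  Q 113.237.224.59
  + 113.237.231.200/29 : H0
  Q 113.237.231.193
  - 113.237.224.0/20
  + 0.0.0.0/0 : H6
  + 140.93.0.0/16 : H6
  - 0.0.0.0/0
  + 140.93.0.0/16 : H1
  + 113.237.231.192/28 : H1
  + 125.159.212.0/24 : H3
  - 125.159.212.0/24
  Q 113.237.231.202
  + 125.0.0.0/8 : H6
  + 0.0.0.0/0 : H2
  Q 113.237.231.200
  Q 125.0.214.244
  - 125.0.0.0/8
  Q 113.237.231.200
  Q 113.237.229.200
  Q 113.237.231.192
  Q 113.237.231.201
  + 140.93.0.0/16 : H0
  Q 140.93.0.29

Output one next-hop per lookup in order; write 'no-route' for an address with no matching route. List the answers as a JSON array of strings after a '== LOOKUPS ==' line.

Process each operation:
  + 113.237.224.0/20 (H5) depth=20
  + 113.237.231.192/28 (H6) depth=28
  lookup 113.237.231.198: bits 0111000111101101111001111100 walk d0:-→d1:-→d2:-→d3:-→d4:-→d5:-→d6:-→d7:-→d8:-→d9:-→d10:-→d11:-→d12:-→d13:-→d14:-→d15:-→d16:-→d17:-→d18:-→d19:-→d20:H5→d21:-→d22:-→d23:-→d24:-→d25:-→d26:-→d27:-→d28:H6 -> H6
  lookup 113.237.231.193: bits 0111000111101101111001111100 walk d0:-→d1:-→d2:-→d3:-→d4:-→d5:-→d6:-→d7:-→d8:-→d9:-→d10:-→d11:-→d12:-→d13:-→d14:-→d15:-→d16:-→d17:-→d18:-→d19:-→d20:H5→d21:-→d22:-→d23:-→d24:-→d25:-→d26:-→d27:-→d28:H6 -> H6
  lookup 113.237.224.59: bits 011100011110110111100 walk d0:-→d1:-→d2:-→d3:-→d4:-→d5:-→d6:-→d7:-→d8:-→d9:-→d10:-→d11:-→d12:-→d13:-→d14:-→d15:-→d16:-→d17:-→d18:-→d19:-→d20:H5→d21:- -> H5
  + 113.237.231.200/29 (H0) depth=29
  lookup 113.237.231.193: bits 0111000111101101111001111100 walk d0:-→d1:-→d2:-→d3:-→d4:-→d5:-→d6:-→d7:-→d8:-→d9:-→d10:-→d11:-→d12:-→d13:-→d14:-→d15:-→d16:-→d17:-→d18:-→d19:-→d20:H5→d21:-→d22:-→d23:-→d24:-→d25:-→d26:-→d27:-→d28:H6 -> H6
  del 113.237.224.0/20 (clear depth 20)
  + 0.0.0.0/0 (H6) depth=0
  + 140.93.0.0/16 (H6) depth=16
  del 0.0.0.0/0 (clear depth 0)
  + 140.93.0.0/16 (H1) depth=16
  + 113.237.231.192/28 (H1) depth=28
  + 125.159.212.0/24 (H3) depth=24
  del 125.159.212.0/24 (clear depth 24)
  lookup 113.237.231.202: bits 01110001111011011110011111001 walk d0:-→d1:-→d2:-→d3:-→d4:-→d5:-→d6:-→d7:-→d8:-→d9:-→d10:-→d11:-→d12:-→d13:-→d14:-→d15:-→d16:-→d17:-→d18:-→d19:-→d20:-→d21:-→d22:-→d23:-→d24:-→d25:-→d26:-→d27:-→d28:H1→d29:H0 -> H0
  + 125.0.0.0/8 (H6) depth=8
  + 0.0.0.0/0 (H2) depth=0
  lookup 113.237.231.200: bits 01110001111011011110011111001 walk d0:H2→d1:-→d2:-→d3:-→d4:-→d5:-→d6:-→d7:-→d8:-→d9:-→d10:-→d11:-→d12:-→d13:-→d14:-→d15:-→d16:-→d17:-→d18:-→d19:-→d20:-→d21:-→d22:-→d23:-→d24:-→d25:-→d26:-→d27:-→d28:H1→d29:H0 -> H0
  lookup 125.0.214.244: bits 01111101 walk d0:H2→d1:-→d2:-→d3:-→d4:-→d5:-→d6:-→d7:-→d8:H6 -> H6
  del 125.0.0.0/8 (clear depth 8)
  lookup 113.237.231.200: bits 01110001111011011110011111001 walk d0:H2→d1:-→d2:-→d3:-→d4:-→d5:-→d6:-→d7:-→d8:-→d9:-→d10:-→d11:-→d12:-→d13:-→d14:-→d15:-→d16:-→d17:-→d18:-→d19:-→d20:-→d21:-→d22:-→d23:-→d24:-→d25:-→d26:-→d27:-→d28:H1→d29:H0 -> H0
  lookup 113.237.229.200: bits 0111000111101101111001 walk d0:H2→d1:-→d2:-→d3:-→d4:-→d5:-→d6:-→d7:-→d8:-→d9:-→d10:-→d11:-→d12:-→d13:-→d14:-→d15:-→d16:-→d17:-→d18:-→d19:-→d20:-→d21:-→d22:- -> H2
  lookup 113.237.231.192: bits 0111000111101101111001111100 walk d0:H2→d1:-→d2:-→d3:-→d4:-→d5:-→d6:-→d7:-→d8:-→d9:-→d10:-→d11:-→d12:-→d13:-→d14:-→d15:-→d16:-→d17:-→d18:-→d19:-→d20:-→d21:-→d22:-→d23:-→d24:-→d25:-→d26:-→d27:-→d28:H1 -> H1
  lookup 113.237.231.201: bits 01110001111011011110011111001 walk d0:H2→d1:-→d2:-→d3:-→d4:-→d5:-→d6:-→d7:-→d8:-→d9:-→d10:-→d11:-→d12:-→d13:-→d14:-→d15:-→d16:-→d17:-→d18:-→d19:-→d20:-→d21:-→d22:-→d23:-→d24:-→d25:-→d26:-→d27:-→d28:H1→d29:H0 -> H0
  + 140.93.0.0/16 (H0) depth=16
  lookup 140.93.0.29: bits 1000110001011101 walk d0:H2→d1:-→d2:-→d3:-→d4:-→d5:-→d6:-→d7:-→d8:-→d9:-→d10:-→d11:-→d12:-→d13:-→d14:-→d15:-→d16:H0 -> H0

== LOOKUPS ==
["H6","H6","H5","H6","H0","H0","H6","H0","H2","H1","H0","H0"]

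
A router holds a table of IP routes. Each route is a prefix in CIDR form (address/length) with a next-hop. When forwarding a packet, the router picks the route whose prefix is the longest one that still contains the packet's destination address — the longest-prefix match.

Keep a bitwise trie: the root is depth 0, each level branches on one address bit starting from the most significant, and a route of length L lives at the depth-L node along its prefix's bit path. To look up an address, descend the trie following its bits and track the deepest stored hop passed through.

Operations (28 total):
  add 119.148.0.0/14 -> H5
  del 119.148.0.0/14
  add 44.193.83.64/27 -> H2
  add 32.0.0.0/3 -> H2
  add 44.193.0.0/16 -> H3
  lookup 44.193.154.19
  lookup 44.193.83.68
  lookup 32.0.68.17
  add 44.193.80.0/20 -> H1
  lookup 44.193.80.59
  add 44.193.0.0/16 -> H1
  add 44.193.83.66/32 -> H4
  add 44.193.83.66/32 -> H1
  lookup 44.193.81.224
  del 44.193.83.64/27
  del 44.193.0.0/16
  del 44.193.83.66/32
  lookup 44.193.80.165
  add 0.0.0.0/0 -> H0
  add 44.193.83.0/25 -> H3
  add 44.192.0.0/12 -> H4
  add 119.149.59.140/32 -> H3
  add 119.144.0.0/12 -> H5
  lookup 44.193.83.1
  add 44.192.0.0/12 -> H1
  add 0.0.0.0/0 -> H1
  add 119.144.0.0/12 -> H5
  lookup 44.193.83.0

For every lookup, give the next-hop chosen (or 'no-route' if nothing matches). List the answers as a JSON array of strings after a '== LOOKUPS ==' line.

Trace:
  + 119.148.0.0/14 (H5) depth=14
  - 119.148.0.0/14 clear@14
  + 44.193.83.64/27 (H2) depth=27
  + 32.0.0.0/3 (H2) depth=3
  + 44.193.0.0/16 (H3) depth=16
  lookup 44.193.154.19: bits 0010110011000001 walk d0:-→d1:-→d2:-→d3:H2→d4:-→d5:-→d6:-→d7:-→d8:-→d9:-→d10:-→d11:-→d12:-→d13:-→d14:-→d15:-→d16:H3 -> H3
  lookup 44.193.83.68: bits 001011001100000101010011010 walk d0:-→d1:-→d2:-→d3:H2→d4:-→d5:-→d6:-→d7:-→d8:-→d9:-→d10:-→d11:-→d12:-→d13:-→d14:-→d15:-→d16:H3→d17:-→d18:-→d19:-→d20:-→d21:-→d22:-→d23:-→d24:-→d25:-→d26:-→d27:H2 -> H2
  lookup 32.0.68.17: bits 0010 walk d0:-→d1:-→d2:-→d3:H2→d4:- -> H2
  + 44.193.80.0/20 (H1) depth=20
  lookup 44.193.80.59: bits 0010110011000001010100 walk d0:-→d1:-→d2:-→d3:H2→d4:-→d5:-→d6:-→d7:-→d8:-→d9:-→d10:-→d11:-→d12:-→d13:-→d14:-→d15:-→d16:H3→d17:-→d18:-→d19:-→d20:H1→d21:-→d22:- -> H1
  + 44.193.0.0/16 (H1) depth=16
  + 44.193.83.66/32 (H4) depth=32
  + 44.193.83.66/32 (H1) depth=32
  lookup 44.193.81.224: bits 0010110011000001010100 walk d0:-→d1:-→d2:-→d3:H2→d4:-→d5:-→d6:-→d7:-→d8:-→d9:-→d10:-→d11:-→d12:-→d13:-→d14:-→d15:-→d16:H1→d17:-→d18:-→d19:-→d20:H1→d21:-→d22:- -> H1
  - 44.193.83.64/27 clear@27
  - 44.193.0.0/16 clear@16
  - 44.193.83.66/32 clear@32
  lookup 44.193.80.165: bits 0010110011000001010100 walk d0:-→d1:-→d2:-→d3:H2→d4:-→d5:-→d6:-→d7:-→d8:-→d9:-→d10:-→d11:-→d12:-→d13:-→d14:-→d15:-→d16:-→d17:-→d18:-→d19:-→d20:H1→d21:-→d22:- -> H1
  + 0.0.0.0/0 (H0) depth=0
  + 44.193.83.0/25 (H3) depth=25
  + 44.192.0.0/12 (H4) depth=12
  + 119.149.59.140/32 (H3) depth=32
  + 119.144.0.0/12 (H5) depth=12
  lookup 44.193.83.1: bits 0010110011000001010100110 walk d0:H0→d1:-→d2:-→d3:H2→d4:-→d5:-→d6:-→d7:-→d8:-→d9:-→d10:-→d11:-→d12:H4→d13:-→d14:-→d15:-→d16:-→d17:-→d18:-→d19:-→d20:H1→d21:-→d22:-→d23:-→d24:-→d25:H3 -> H3
  + 44.192.0.0/12 (H1) depth=12
  + 0.0.0.0/0 (H1) depth=0
  + 119.144.0.0/12 (H5) depth=12
  lookup 44.193.83.0: bits 0010110011000001010100110 walk d0:H1→d1:-→d2:-→d3:H2→d4:-→d5:-→d6:-→d7:-→d8:-→d9:-→d10:-→d11:-→d12:H1→d13:-→d14:-→d15:-→d16:-→d17:-→d18:-→d19:-→d20:H1→d21:-→d22:-→d23:-→d24:-→d25:H3 -> H3

== LOOKUPS ==
["H3","H2","H2","H1","H1","H1","H3","H3"]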